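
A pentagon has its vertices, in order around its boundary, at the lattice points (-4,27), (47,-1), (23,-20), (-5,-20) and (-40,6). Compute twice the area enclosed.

4628

Using the shoelace formula, 2A = |((-4)·(-1) − 47·27) + (47·(-20) − 23·(-1)) + (23·(-20) − (-5)·(-20)) + ((-5)·6 − (-40)·(-20)) + ((-40)·27 − (-4)·6)| = 4628, so the area is 2314.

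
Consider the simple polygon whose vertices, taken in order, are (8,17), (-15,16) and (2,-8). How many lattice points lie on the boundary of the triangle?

3

Along each edge there are gcd(|Δx|,|Δy|)+1 lattice points, so counting each shared vertex once the boundary has gcd(23,1) + gcd(17,24) + gcd(6,25) = 1+1+1 = 3.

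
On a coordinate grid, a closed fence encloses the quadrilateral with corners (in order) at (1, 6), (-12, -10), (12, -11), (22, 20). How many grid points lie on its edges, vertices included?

10

Summing gcd(|Δx|,|Δy|) over the edges gives the boundary count: gcd(13,16) + gcd(24,1) + gcd(10,31) + gcd(21,14) = 1+1+1+7 = 10.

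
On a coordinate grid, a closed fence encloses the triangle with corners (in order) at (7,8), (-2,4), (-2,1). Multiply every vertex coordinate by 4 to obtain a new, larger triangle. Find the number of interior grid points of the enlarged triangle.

207

By the shoelace formula, twice the signed area is |(7·4 − (-2)·8) + ((-2)·1 − (-2)·4) + ((-2)·8 − 7·1)| = 27, so the area is 13.5.
Summing gcd(|Δx|,|Δy|) over the edges gives the boundary count: gcd(9,4) + gcd(0,3) + gcd(9,7) = 1+3+1 = 5.
Scaling by 4 multiplies the area by 4² = 16 (so the new area is 216) and multiplies the boundary lattice-point count by 4, giving 20.
By Pick's theorem, the interior count of the dilated polygon is 216 − 20/2 + 1 = 207.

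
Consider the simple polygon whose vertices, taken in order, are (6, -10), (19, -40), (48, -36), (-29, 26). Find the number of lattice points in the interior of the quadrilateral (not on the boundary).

The shoelace formula gives twice the area as |(6·(-40) − 19·(-10)) + (19·(-36) − 48·(-40)) + (48·26 − (-29)·(-36)) + ((-29)·(-10) − 6·26)| = 1524, so the area is 762.
Summing gcd(|Δx|,|Δy|) over the edges gives the boundary count: gcd(13,30) + gcd(29,4) + gcd(77,62) + gcd(35,36) = 1+1+1+1 = 4.
By Pick's theorem A = I + B/2 − 1, so I = 762 − 4/2 + 1 = 761.

761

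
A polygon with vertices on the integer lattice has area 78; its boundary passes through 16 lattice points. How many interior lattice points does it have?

71

Pick's theorem A = I + B/2 − 1 rearranges to I = A − B/2 + 1 = 78 − 16/2 + 1 = 71.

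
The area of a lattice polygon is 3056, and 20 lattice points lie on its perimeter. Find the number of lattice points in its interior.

3047

From Pick's theorem, I = A − B/2 + 1 = 3056 − 20/2 + 1 = 3047.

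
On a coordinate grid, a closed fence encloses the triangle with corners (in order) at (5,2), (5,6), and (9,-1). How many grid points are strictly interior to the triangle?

6

Using the shoelace formula, 2A = |(5·6 − 5·2) + (5·(-1) − 9·6) + (9·2 − 5·(-1))| = 16, so the area is 8.
The number of boundary lattice points is Σ gcd(|Δx|,|Δy|) = gcd(0,4) + gcd(4,7) + gcd(4,3) = 4+1+1 = 6.
Pick's theorem gives I = A − B/2 + 1 = 8 − 6/2 + 1 = 6.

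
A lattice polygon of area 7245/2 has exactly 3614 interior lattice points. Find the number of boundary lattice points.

19

Pick's theorem gives A = I + B/2 − 1, so B = 2(A − I + 1) = 2(7245/2 − 3614 + 1) = 19.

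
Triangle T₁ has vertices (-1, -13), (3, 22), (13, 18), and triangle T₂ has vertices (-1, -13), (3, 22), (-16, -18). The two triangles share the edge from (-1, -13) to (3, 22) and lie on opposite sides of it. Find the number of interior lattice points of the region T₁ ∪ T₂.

The union is the simple quadrilateral with vertices (-1, -13), (13, 18), (3, 22), (-16, -18) in order.
Using the shoelace formula, 2A = |((-1)·18 − 13·(-13)) + (13·22 − 3·18) + (3·(-18) − (-16)·22) + ((-16)·(-13) − (-1)·(-18))| = 871, so the area is 871/2.
Summing gcd(|Δx|,|Δy|) over the edges gives the boundary count: gcd(14,31) + gcd(10,4) + gcd(19,40) + gcd(15,5) = 1+2+1+5 = 9.
By Pick's theorem I = A − B/2 + 1 = 871/2 − 9/2 + 1 = 432.

432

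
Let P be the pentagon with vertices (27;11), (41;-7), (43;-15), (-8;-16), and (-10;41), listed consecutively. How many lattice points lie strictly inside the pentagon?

The shoelace formula gives twice the area as |(27·(-7) − 41·11) + (41·(-15) − 43·(-7)) + (43·(-16) − (-8)·(-15)) + ((-8)·41 − (-10)·(-16)) + ((-10)·11 − 27·41)| = 3467, so the area is 3467/2.
Summing gcd(|Δx|,|Δy|) over the edges gives the boundary count: gcd(14,18) + gcd(2,8) + gcd(51,1) + gcd(2,57) + gcd(37,30) = 2+2+1+1+1 = 7.
By Pick's theorem A = I + B/2 − 1, so I = 3467/2 − 7/2 + 1 = 1731.

1731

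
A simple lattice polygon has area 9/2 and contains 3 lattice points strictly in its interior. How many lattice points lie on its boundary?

5

Pick's theorem gives A = I + B/2 − 1, so B = 2(A − I + 1) = 2(9/2 − 3 + 1) = 5.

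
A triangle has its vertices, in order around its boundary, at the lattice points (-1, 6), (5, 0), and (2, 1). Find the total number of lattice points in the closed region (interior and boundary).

11

Using the shoelace formula, 2A = |[(-1)·0 − 5·6] + [5·1 − 2·0] + [2·6 − (-1)·1]| = 12, so the area is 6.
Along each edge there are gcd(|Δx|,|Δy|)+1 lattice points, so counting each shared vertex once the boundary has gcd(6,6) + gcd(3,1) + gcd(3,5) = 6+1+1 = 8.
Pick's theorem gives I = A − B/2 + 1 = 6 − 8/2 + 1 = 3, so the closed region contains I + B = 3 + 8 = 11 lattice points.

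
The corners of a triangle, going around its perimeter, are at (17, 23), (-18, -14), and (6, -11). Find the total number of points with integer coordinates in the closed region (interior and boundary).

By the shoelace formula, twice the signed area is |(17·(-14) − (-18)·23) + ((-18)·(-11) − 6·(-14)) + (6·23 − 17·(-11))| = 783, so the area is 391.5.
Summing gcd(|Δx|,|Δy|) over the edges gives the boundary count: gcd(35,37) + gcd(24,3) + gcd(11,34) = 1+3+1 = 5.
Pick's theorem gives I = A − B/2 + 1 = 391.5 − 5/2 + 1 = 390, so the closed region contains I + B = 390 + 5 = 395 lattice points.

395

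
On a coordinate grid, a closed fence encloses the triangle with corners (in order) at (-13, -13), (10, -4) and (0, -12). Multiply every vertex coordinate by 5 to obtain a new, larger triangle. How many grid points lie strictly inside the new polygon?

1166

By the shoelace formula, twice the signed area is |((-13)·(-4) − 10·(-13)) + (10·(-12) − 0·(-4)) + (0·(-13) − (-13)·(-12))| = 94, so the area is 47.
Summing gcd(|Δx|,|Δy|) over the edges gives the boundary count: gcd(23,9) + gcd(10,8) + gcd(13,1) = 1+2+1 = 4.
Scaling by 5 multiplies the area by 5² = 25 (so the new area is 1175) and multiplies the boundary lattice-point count by 5, giving 20.
By Pick's theorem, the interior count of the dilated polygon is 1175 − 20/2 + 1 = 1166.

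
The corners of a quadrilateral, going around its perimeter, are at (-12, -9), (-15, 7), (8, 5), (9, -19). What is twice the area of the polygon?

856

By the shoelace formula, twice the signed area is |[(-12)·7 − (-15)·(-9)] + [(-15)·5 − 8·7] + [8·(-19) − 9·5] + [9·(-9) − (-12)·(-19)]| = 856, so the area is 428.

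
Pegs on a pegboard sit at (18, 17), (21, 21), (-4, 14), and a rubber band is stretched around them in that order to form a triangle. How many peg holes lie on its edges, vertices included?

3

Along each edge there are gcd(|Δx|,|Δy|)+1 lattice points, so counting each shared vertex once the boundary has gcd(3,4) + gcd(25,7) + gcd(22,3) = 1+1+1 = 3.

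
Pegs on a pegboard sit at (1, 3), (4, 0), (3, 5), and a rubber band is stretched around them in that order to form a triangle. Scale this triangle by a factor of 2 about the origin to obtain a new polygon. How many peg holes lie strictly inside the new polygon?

19

By the shoelace formula, twice the signed area is |(1·0 − 4·3) + (4·5 − 3·0) + (3·3 − 1·5)| = 12, so the area is 6.
The number of boundary lattice points is Σ gcd(|Δx|,|Δy|) = gcd(3,3) + gcd(1,5) + gcd(2,2) = 3+1+2 = 6.
Scaling by 2 multiplies the area by 2² = 4 (so the new area is 24) and multiplies the boundary lattice-point count by 2, giving 12.
By Pick's theorem, the interior count of the dilated polygon is 24 − 12/2 + 1 = 19.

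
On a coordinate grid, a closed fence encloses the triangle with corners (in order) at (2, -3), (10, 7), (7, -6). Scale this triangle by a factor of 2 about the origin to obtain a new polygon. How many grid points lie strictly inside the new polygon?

Using the shoelace formula, 2A = |(2·7 − 10·(-3)) + (10·(-6) − 7·7) + (7·(-3) − 2·(-6))| = 74, so the area is 37.
Along each edge there are gcd(|Δx|,|Δy|)+1 lattice points, so counting each shared vertex once the boundary has gcd(8,10) + gcd(3,13) + gcd(5,3) = 2+1+1 = 4.
Scaling by 2 multiplies the area by 2² = 4 (so the new area is 148) and multiplies the boundary lattice-point count by 2, giving 8.
By Pick's theorem, the interior count of the dilated polygon is 148 − 8/2 + 1 = 145.

145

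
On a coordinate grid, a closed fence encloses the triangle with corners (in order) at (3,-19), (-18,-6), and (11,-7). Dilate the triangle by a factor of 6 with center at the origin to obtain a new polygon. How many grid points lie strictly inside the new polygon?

Using the shoelace formula, 2A = |[3·(-6) − (-18)·(-19)] + [(-18)·(-7) − 11·(-6)] + [11·(-19) − 3·(-7)]| = 356, so the area is 178.
The number of boundary lattice points is Σ gcd(|Δx|,|Δy|) = gcd(21,13) + gcd(29,1) + gcd(8,12) = 1+1+4 = 6.
Scaling by 6 multiplies the area by 6² = 36 (so the new area is 6408) and multiplies the boundary lattice-point count by 6, giving 36.
By Pick's theorem, the interior count of the dilated polygon is 6408 − 36/2 + 1 = 6391.

6391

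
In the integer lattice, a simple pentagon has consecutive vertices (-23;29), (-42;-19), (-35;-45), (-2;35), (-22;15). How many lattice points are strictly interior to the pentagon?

Using the shoelace formula, 2A = |((-23)·(-19) − (-42)·29) + ((-42)·(-45) − (-35)·(-19)) + ((-35)·35 − (-2)·(-45)) + ((-2)·15 − (-22)·35) + ((-22)·29 − (-23)·15)| = 2012, so the area is 1006.
Along each edge there are gcd(|Δx|,|Δy|)+1 lattice points, so counting each shared vertex once the boundary has gcd(19,48) + gcd(7,26) + gcd(33,80) + gcd(20,20) + gcd(1,14) = 1+1+1+20+1 = 24.
Pick's theorem gives I = A − B/2 + 1 = 1006 − 24/2 + 1 = 995.

995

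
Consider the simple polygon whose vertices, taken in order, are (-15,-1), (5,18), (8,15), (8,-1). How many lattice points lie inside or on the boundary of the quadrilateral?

The shoelace formula gives twice the area as |[(-15)·18 − 5·(-1)] + [5·15 − 8·18] + [8·(-1) − 8·15] + [8·(-1) − (-15)·(-1)]| = 485, so the area is 242.5.
Summing gcd(|Δx|,|Δy|) over the edges gives the boundary count: gcd(20,19) + gcd(3,3) + gcd(0,16) + gcd(23,0) = 1+3+16+23 = 43.
Pick's theorem gives I = A − B/2 + 1 = 242.5 − 43/2 + 1 = 222, so the closed region contains I + B = 222 + 43 = 265 lattice points.

265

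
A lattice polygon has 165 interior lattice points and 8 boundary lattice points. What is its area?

By Pick's theorem, A = I + B/2 − 1 = 165 + 8/2 − 1 = 168.

168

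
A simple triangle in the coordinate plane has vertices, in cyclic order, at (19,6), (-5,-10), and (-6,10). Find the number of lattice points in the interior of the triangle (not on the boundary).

244

The shoelace formula gives twice the area as |[19·(-10) − (-5)·6] + [(-5)·10 − (-6)·(-10)] + [(-6)·6 − 19·10]| = 496, so the area is 248.
Summing gcd(|Δx|,|Δy|) over the edges gives the boundary count: gcd(24,16) + gcd(1,20) + gcd(25,4) = 8+1+1 = 10.
By Pick's theorem A = I + B/2 − 1, so I = 248 − 10/2 + 1 = 244.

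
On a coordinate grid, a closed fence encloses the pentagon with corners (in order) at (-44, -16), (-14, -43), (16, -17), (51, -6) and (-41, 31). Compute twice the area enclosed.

6720

By the shoelace formula, twice the signed area is |[(-44)·(-43) − (-14)·(-16)] + [(-14)·(-17) − 16·(-43)] + [16·(-6) − 51·(-17)] + [51·31 − (-41)·(-6)] + [(-41)·(-16) − (-44)·31]| = 6720, so the area is 3360.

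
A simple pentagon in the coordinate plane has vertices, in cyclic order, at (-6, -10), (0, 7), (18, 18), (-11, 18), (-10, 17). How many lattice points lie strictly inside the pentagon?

The shoelace formula gives twice the area as |((-6)·7 − 0·(-10)) + (0·18 − 18·7) + (18·18 − (-11)·18) + ((-11)·17 − (-10)·18) + ((-10)·(-10) − (-6)·17)| = 549, so the area is 549/2.
The number of boundary lattice points is Σ gcd(|Δx|,|Δy|) = gcd(6,17) + gcd(18,11) + gcd(29,0) + gcd(1,1) + gcd(4,27) = 1+1+29+1+1 = 33.
By Pick's theorem A = I + B/2 − 1, so I = 549/2 − 33/2 + 1 = 259.

259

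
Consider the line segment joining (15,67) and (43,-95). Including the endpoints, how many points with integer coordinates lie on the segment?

3

The number of lattice points on a segment between lattice points is gcd(|Δx|,|Δy|) + 1 = gcd(28,162) + 1 = 2 + 1 = 3.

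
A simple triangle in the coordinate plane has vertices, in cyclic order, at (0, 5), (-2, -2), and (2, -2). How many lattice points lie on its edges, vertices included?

Along each edge there are gcd(|Δx|,|Δy|)+1 lattice points, so counting each shared vertex once the boundary has gcd(2,7) + gcd(4,0) + gcd(2,7) = 1+4+1 = 6.

6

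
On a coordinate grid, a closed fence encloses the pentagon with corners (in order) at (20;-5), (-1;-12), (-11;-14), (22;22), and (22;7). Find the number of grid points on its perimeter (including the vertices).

Along each edge there are gcd(|Δx|,|Δy|)+1 lattice points, so counting each shared vertex once the boundary has gcd(21,7) + gcd(10,2) + gcd(33,36) + gcd(0,15) + gcd(2,12) = 7+2+3+15+2 = 29.

29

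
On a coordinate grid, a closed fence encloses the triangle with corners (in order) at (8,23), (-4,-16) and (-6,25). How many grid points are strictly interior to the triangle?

283

Using the shoelace formula, 2A = |(8·(-16) − (-4)·23) + ((-4)·25 − (-6)·(-16)) + ((-6)·23 − 8·25)| = 570, so the area is 285.
Summing gcd(|Δx|,|Δy|) over the edges gives the boundary count: gcd(12,39) + gcd(2,41) + gcd(14,2) = 3+1+2 = 6.
Pick's theorem gives I = A − B/2 + 1 = 285 − 6/2 + 1 = 283.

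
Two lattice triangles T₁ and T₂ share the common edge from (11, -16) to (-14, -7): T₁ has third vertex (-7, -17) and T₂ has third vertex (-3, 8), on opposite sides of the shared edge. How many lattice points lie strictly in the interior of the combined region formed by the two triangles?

The union is the simple quadrilateral with vertices (11, -16), (-7, -17), (-14, -7), (-3, 8) in order.
Using the shoelace formula, 2A = |[11·(-17) − (-7)·(-16)] + [(-7)·(-7) − (-14)·(-17)] + [(-14)·8 − (-3)·(-7)] + [(-3)·(-16) − 11·8]| = 661, so the area is 661/2.
Summing gcd(|Δx|,|Δy|) over the edges gives the boundary count: gcd(18,1) + gcd(7,10) + gcd(11,15) + gcd(14,24) = 1+1+1+2 = 5.
By Pick's theorem I = A − B/2 + 1 = 661/2 − 5/2 + 1 = 329.

329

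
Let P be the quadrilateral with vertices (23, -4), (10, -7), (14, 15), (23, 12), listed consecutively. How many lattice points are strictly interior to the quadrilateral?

199

The shoelace formula gives twice the area as |(23·(-7) − 10·(-4)) + (10·15 − 14·(-7)) + (14·12 − 23·15) + (23·(-4) − 23·12)| = 418, so the area is 209.
The number of boundary lattice points is Σ gcd(|Δx|,|Δy|) = gcd(13,3) + gcd(4,22) + gcd(9,3) + gcd(0,16) = 1+2+3+16 = 22.
By Pick's theorem A = I + B/2 − 1, so I = 209 − 22/2 + 1 = 199.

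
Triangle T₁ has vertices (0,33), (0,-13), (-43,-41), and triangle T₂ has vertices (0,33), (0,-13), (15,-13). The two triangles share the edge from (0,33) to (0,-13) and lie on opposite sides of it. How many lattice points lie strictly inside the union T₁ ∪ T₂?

The union is the simple quadrilateral with vertices (0,33), (-43,-41), (0,-13), (15,-13) in order.
Using the shoelace formula, 2A = |(0·(-41) − (-43)·33) + ((-43)·(-13) − 0·(-41)) + (0·(-13) − 15·(-13)) + (15·33 − 0·(-13))| = 2668, so the area is 1334.
Along each edge there are gcd(|Δx|,|Δy|)+1 lattice points, so counting each shared vertex once the boundary has gcd(43,74) + gcd(43,28) + gcd(15,0) + gcd(15,46) = 1+1+15+1 = 18.
By Pick's theorem I = A − B/2 + 1 = 1334 − 18/2 + 1 = 1326.

1326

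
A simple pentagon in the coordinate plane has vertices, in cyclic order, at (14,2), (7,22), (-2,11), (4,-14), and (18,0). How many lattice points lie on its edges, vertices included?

Along each edge there are gcd(|Δx|,|Δy|)+1 lattice points, so counting each shared vertex once the boundary has gcd(7,20) + gcd(9,11) + gcd(6,25) + gcd(14,14) + gcd(4,2) = 1+1+1+14+2 = 19.

19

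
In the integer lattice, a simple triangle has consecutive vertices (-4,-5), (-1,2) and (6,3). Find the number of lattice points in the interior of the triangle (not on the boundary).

22

Using the shoelace formula, 2A = |((-4)·2 − (-1)·(-5)) + ((-1)·3 − 6·2) + (6·(-5) − (-4)·3)| = 46, so the area is 23.
Along each edge there are gcd(|Δx|,|Δy|)+1 lattice points, so counting each shared vertex once the boundary has gcd(3,7) + gcd(7,1) + gcd(10,8) = 1+1+2 = 4.
Pick's theorem gives I = A − B/2 + 1 = 23 − 4/2 + 1 = 22.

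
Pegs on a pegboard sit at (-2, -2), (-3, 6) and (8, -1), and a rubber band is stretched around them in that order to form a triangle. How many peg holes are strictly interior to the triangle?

Using the shoelace formula, 2A = |((-2)·6 − (-3)·(-2)) + ((-3)·(-1) − 8·6) + (8·(-2) − (-2)·(-1))| = 81, so the area is 81/2.
Summing gcd(|Δx|,|Δy|) over the edges gives the boundary count: gcd(1,8) + gcd(11,7) + gcd(10,1) = 1+1+1 = 3.
Pick's theorem gives I = A − B/2 + 1 = 81/2 − 3/2 + 1 = 40.

40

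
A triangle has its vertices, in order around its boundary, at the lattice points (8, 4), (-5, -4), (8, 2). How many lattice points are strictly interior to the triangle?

12

By the shoelace formula, twice the signed area is |(8·(-4) − (-5)·4) + ((-5)·2 − 8·(-4)) + (8·4 − 8·2)| = 26, so the area is 13.
The number of boundary lattice points is Σ gcd(|Δx|,|Δy|) = gcd(13,8) + gcd(13,6) + gcd(0,2) = 1+1+2 = 4.
Pick's theorem gives I = A − B/2 + 1 = 13 − 4/2 + 1 = 12.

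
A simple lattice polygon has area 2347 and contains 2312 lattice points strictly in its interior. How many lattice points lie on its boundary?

72

Pick's theorem gives A = I + B/2 − 1, so B = 2(A − I + 1) = 2(2347 − 2312 + 1) = 72.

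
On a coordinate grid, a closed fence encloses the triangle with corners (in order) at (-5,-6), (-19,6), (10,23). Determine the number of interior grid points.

The shoelace formula gives twice the area as |[(-5)·6 − (-19)·(-6)] + [(-19)·23 − 10·6] + [10·(-6) − (-5)·23]| = 586, so the area is 293.
Summing gcd(|Δx|,|Δy|) over the edges gives the boundary count: gcd(14,12) + gcd(29,17) + gcd(15,29) = 2+1+1 = 4.
By Pick's theorem A = I + B/2 − 1, so I = 293 − 4/2 + 1 = 292.

292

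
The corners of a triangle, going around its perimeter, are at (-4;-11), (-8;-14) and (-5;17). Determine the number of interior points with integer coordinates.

57

Using the shoelace formula, 2A = |[(-4)·(-14) − (-8)·(-11)] + [(-8)·17 − (-5)·(-14)] + [(-5)·(-11) − (-4)·17]| = 115, so the area is 115/2.
The number of boundary lattice points is Σ gcd(|Δx|,|Δy|) = gcd(4,3) + gcd(3,31) + gcd(1,28) = 1+1+1 = 3.
By Pick's theorem A = I + B/2 − 1, so I = 115/2 − 3/2 + 1 = 57.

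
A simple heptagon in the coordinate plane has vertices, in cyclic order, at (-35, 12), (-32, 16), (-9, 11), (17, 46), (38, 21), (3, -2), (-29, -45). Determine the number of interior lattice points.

2312

Using the shoelace formula, 2A = |[(-35)·16 − (-32)·12] + [(-32)·11 − (-9)·16] + [(-9)·46 − 17·11] + [17·21 − 38·46] + [38·(-2) − 3·21] + [3·(-45) − (-29)·(-2)] + [(-29)·12 − (-35)·(-45)]| = 4631, so the area is 2315.5.
Along each edge there are gcd(|Δx|,|Δy|)+1 lattice points, so counting each shared vertex once the boundary has gcd(3,4) + gcd(23,5) + gcd(26,35) + gcd(21,25) + gcd(35,23) + gcd(32,43) + gcd(6,57) = 1+1+1+1+1+1+3 = 9.
By Pick's theorem A = I + B/2 − 1, so I = 2315.5 − 9/2 + 1 = 2312.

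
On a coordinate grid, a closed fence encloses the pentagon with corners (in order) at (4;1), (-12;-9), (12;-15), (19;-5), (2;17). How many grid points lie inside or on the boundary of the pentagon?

Using the shoelace formula, 2A = |(4·(-9) − (-12)·1) + ((-12)·(-15) − 12·(-9)) + (12·(-5) − 19·(-15)) + (19·17 − 2·(-5)) + (2·1 − 4·17)| = 756, so the area is 378.
Along each edge there are gcd(|Δx|,|Δy|)+1 lattice points, so counting each shared vertex once the boundary has gcd(16,10) + gcd(24,6) + gcd(7,10) + gcd(17,22) + gcd(2,16) = 2+6+1+1+2 = 12.
Pick's theorem gives I = A − B/2 + 1 = 378 − 12/2 + 1 = 373, so the closed region contains I + B = 373 + 12 = 385 lattice points.

385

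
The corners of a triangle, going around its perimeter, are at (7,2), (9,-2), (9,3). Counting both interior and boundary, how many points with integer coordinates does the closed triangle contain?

10

By the shoelace formula, twice the signed area is |[7·(-2) − 9·2] + [9·3 − 9·(-2)] + [9·2 − 7·3]| = 10, so the area is 5.
Along each edge there are gcd(|Δx|,|Δy|)+1 lattice points, so counting each shared vertex once the boundary has gcd(2,4) + gcd(0,5) + gcd(2,1) = 2+5+1 = 8.
Pick's theorem gives I = A − B/2 + 1 = 5 − 8/2 + 1 = 2, so the closed region contains I + B = 2 + 8 = 10 lattice points.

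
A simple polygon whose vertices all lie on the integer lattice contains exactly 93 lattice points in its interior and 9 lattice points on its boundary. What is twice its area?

Pick's theorem states A = I + B/2 − 1, so A = 93 + 9/2 − 1 = 193/2.
Hence 2A = 193.

193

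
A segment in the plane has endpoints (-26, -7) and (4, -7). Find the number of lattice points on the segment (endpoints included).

The number of lattice points on a segment between lattice points is gcd(|Δx|,|Δy|) + 1 = gcd(30,0) + 1 = 30 + 1 = 31.

31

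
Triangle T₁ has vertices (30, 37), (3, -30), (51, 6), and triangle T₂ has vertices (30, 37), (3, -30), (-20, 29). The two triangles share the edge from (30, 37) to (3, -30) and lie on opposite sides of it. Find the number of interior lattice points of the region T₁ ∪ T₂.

2682

The union is the simple quadrilateral with vertices (30, 37), (51, 6), (3, -30), (-20, 29) in order.
The shoelace formula gives twice the area as |(30·6 − 51·37) + (51·(-30) − 3·6) + (3·29 − (-20)·(-30)) + ((-20)·37 − 30·29)| = 5378, so the area is 2689.
The number of boundary lattice points is Σ gcd(|Δx|,|Δy|) = gcd(21,31) + gcd(48,36) + gcd(23,59) + gcd(50,8) = 1+12+1+2 = 16.
By Pick's theorem I = A − B/2 + 1 = 2689 − 16/2 + 1 = 2682.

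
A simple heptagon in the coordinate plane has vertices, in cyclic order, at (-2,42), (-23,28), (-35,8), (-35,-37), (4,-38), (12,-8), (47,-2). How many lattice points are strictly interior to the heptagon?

The shoelace formula gives twice the area as |((-2)·28 − (-23)·42) + ((-23)·8 − (-35)·28) + ((-35)·(-37) − (-35)·8) + ((-35)·(-38) − 4·(-37)) + (4·(-8) − 12·(-38)) + (12·(-2) − 47·(-8)) + (47·42 − (-2)·(-2))| = 7505, so the area is 3752.5.
The number of boundary lattice points is Σ gcd(|Δx|,|Δy|) = gcd(21,14) + gcd(12,20) + gcd(0,45) + gcd(39,1) + gcd(8,30) + gcd(35,6) + gcd(49,44) = 7+4+45+1+2+1+1 = 61.
By Pick's theorem A = I + B/2 − 1, so I = 3752.5 − 61/2 + 1 = 3723.

3723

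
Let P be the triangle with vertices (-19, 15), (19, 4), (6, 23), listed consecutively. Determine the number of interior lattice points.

The shoelace formula gives twice the area as |((-19)·4 − 19·15) + (19·23 − 6·4) + (6·15 − (-19)·23)| = 579, so the area is 289.5.
Along each edge there are gcd(|Δx|,|Δy|)+1 lattice points, so counting each shared vertex once the boundary has gcd(38,11) + gcd(13,19) + gcd(25,8) = 1+1+1 = 3.
By Pick's theorem A = I + B/2 − 1, so I = 289.5 − 3/2 + 1 = 289.

289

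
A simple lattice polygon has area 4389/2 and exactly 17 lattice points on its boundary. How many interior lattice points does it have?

From Pick's theorem, I = A − B/2 + 1 = 4389/2 − 17/2 + 1 = 2187.

2187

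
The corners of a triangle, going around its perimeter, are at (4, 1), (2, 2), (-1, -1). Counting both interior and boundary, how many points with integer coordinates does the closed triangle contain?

8

Using the shoelace formula, 2A = |(4·2 − 2·1) + (2·(-1) − (-1)·2) + ((-1)·1 − 4·(-1))| = 9, so the area is 9/2.
Summing gcd(|Δx|,|Δy|) over the edges gives the boundary count: gcd(2,1) + gcd(3,3) + gcd(5,2) = 1+3+1 = 5.
Pick's theorem gives I = A − B/2 + 1 = 9/2 − 5/2 + 1 = 3, so the closed region contains I + B = 3 + 5 = 8 lattice points.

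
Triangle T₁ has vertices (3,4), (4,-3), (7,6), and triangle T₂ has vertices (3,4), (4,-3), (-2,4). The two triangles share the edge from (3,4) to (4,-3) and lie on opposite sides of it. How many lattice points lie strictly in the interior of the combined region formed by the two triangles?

The union is the simple quadrilateral with vertices (3,4), (7,6), (4,-3), (-2,4) in order.
Using the shoelace formula, 2A = |(3·6 − 7·4) + (7·(-3) − 4·6) + (4·4 − (-2)·(-3)) + ((-2)·4 − 3·4)| = 65, so the area is 65/2.
The number of boundary lattice points is Σ gcd(|Δx|,|Δy|) = gcd(4,2) + gcd(3,9) + gcd(6,7) + gcd(5,0) = 2+3+1+5 = 11.
By Pick's theorem I = A − B/2 + 1 = 65/2 − 11/2 + 1 = 28.

28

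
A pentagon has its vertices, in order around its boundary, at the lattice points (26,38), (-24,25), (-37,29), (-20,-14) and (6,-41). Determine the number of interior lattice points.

2542

Using the shoelace formula, 2A = |(26·25 − (-24)·38) + ((-24)·29 − (-37)·25) + ((-37)·(-14) − (-20)·29) + ((-20)·(-41) − 6·(-14)) + (6·38 − 26·(-41))| = 5087, so the area is 2543.5.
The number of boundary lattice points is Σ gcd(|Δx|,|Δy|) = gcd(50,13) + gcd(13,4) + gcd(17,43) + gcd(26,27) + gcd(20,79) = 1+1+1+1+1 = 5.
By Pick's theorem A = I + B/2 − 1, so I = 2543.5 − 5/2 + 1 = 2542.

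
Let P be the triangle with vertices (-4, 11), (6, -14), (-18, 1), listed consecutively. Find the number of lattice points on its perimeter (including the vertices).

10

Summing gcd(|Δx|,|Δy|) over the edges gives the boundary count: gcd(10,25) + gcd(24,15) + gcd(14,10) = 5+3+2 = 10.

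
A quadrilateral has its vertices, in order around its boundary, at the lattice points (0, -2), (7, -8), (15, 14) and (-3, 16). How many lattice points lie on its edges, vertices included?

Along each edge there are gcd(|Δx|,|Δy|)+1 lattice points, so counting each shared vertex once the boundary has gcd(7,6) + gcd(8,22) + gcd(18,2) + gcd(3,18) = 1+2+2+3 = 8.

8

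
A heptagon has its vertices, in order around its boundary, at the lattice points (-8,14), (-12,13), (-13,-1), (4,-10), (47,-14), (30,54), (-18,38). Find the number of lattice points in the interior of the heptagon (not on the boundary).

2939

Using the shoelace formula, 2A = |[(-8)·13 − (-12)·14] + [(-12)·(-1) − (-13)·13] + [(-13)·(-10) − 4·(-1)] + [4·(-14) − 47·(-10)] + [47·54 − 30·(-14)] + [30·38 − (-18)·54] + [(-18)·14 − (-8)·38]| = 5915, so the area is 2957.5.
The number of boundary lattice points is Σ gcd(|Δx|,|Δy|) = gcd(4,1) + gcd(1,14) + gcd(17,9) + gcd(43,4) + gcd(17,68) + gcd(48,16) + gcd(10,24) = 1+1+1+1+17+16+2 = 39.
By Pick's theorem A = I + B/2 − 1, so I = 2957.5 − 39/2 + 1 = 2939.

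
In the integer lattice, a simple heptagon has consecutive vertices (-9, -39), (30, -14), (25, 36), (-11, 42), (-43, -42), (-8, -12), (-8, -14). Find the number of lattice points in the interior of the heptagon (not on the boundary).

The shoelace formula gives twice the area as |[(-9)·(-14) − 30·(-39)] + [30·36 − 25·(-14)] + [25·42 − (-11)·36] + [(-11)·(-42) − (-43)·42] + [(-43)·(-12) − (-8)·(-42)] + [(-8)·(-14) − (-8)·(-12)] + [(-8)·(-39) − (-9)·(-14)]| = 6822, so the area is 3411.
The number of boundary lattice points is Σ gcd(|Δx|,|Δy|) = gcd(39,25) + gcd(5,50) + gcd(36,6) + gcd(32,84) + gcd(35,30) + gcd(0,2) + gcd(1,25) = 1+5+6+4+5+2+1 = 24.
By Pick's theorem A = I + B/2 − 1, so I = 3411 − 24/2 + 1 = 3400.

3400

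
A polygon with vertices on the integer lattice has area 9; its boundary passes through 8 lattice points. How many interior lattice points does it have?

6

Pick's theorem A = I + B/2 − 1 rearranges to I = A − B/2 + 1 = 9 − 8/2 + 1 = 6.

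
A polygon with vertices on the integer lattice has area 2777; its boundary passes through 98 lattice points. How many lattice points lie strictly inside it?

From Pick's theorem, I = A − B/2 + 1 = 2777 − 98/2 + 1 = 2729.

2729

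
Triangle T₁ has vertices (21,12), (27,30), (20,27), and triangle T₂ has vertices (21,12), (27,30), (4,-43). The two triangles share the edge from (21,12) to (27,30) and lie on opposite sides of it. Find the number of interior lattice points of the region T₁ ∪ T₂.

65

The union is the simple quadrilateral with vertices (21,12), (20,27), (27,30), (4,-43) in order.
The shoelace formula gives twice the area as |[21·27 − 20·12] + [20·30 − 27·27] + [27·(-43) − 4·30] + [4·12 − 21·(-43)]| = 132, so the area is 66.
Along each edge there are gcd(|Δx|,|Δy|)+1 lattice points, so counting each shared vertex once the boundary has gcd(1,15) + gcd(7,3) + gcd(23,73) + gcd(17,55) = 1+1+1+1 = 4.
By Pick's theorem I = A − B/2 + 1 = 66 − 4/2 + 1 = 65.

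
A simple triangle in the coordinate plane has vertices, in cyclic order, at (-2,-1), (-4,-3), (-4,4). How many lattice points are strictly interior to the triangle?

Using the shoelace formula, 2A = |[(-2)·(-3) − (-4)·(-1)] + [(-4)·4 − (-4)·(-3)] + [(-4)·(-1) − (-2)·4]| = 14, so the area is 7.
The number of boundary lattice points is Σ gcd(|Δx|,|Δy|) = gcd(2,2) + gcd(0,7) + gcd(2,5) = 2+7+1 = 10.
Pick's theorem gives I = A − B/2 + 1 = 7 − 10/2 + 1 = 3.

3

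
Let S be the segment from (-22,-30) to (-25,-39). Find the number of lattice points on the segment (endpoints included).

The number of lattice points on a segment between lattice points is gcd(|Δx|,|Δy|) + 1 = gcd(3,9) + 1 = 3 + 1 = 4.

4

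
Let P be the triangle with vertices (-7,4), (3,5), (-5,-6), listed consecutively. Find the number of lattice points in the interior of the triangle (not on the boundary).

The shoelace formula gives twice the area as |((-7)·5 − 3·4) + (3·(-6) − (-5)·5) + ((-5)·4 − (-7)·(-6))| = 102, so the area is 51.
The number of boundary lattice points is Σ gcd(|Δx|,|Δy|) = gcd(10,1) + gcd(8,11) + gcd(2,10) = 1+1+2 = 4.
By Pick's theorem A = I + B/2 − 1, so I = 51 − 4/2 + 1 = 50.

50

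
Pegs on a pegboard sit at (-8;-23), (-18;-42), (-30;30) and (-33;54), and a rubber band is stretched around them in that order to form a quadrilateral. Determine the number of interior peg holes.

651

By the shoelace formula, twice the signed area is |[(-8)·(-42) − (-18)·(-23)] + [(-18)·30 − (-30)·(-42)] + [(-30)·54 − (-33)·30] + [(-33)·(-23) − (-8)·54]| = 1317, so the area is 1317/2.
Along each edge there are gcd(|Δx|,|Δy|)+1 lattice points, so counting each shared vertex once the boundary has gcd(10,19) + gcd(12,72) + gcd(3,24) + gcd(25,77) = 1+12+3+1 = 17.
By Pick's theorem A = I + B/2 − 1, so I = 1317/2 − 17/2 + 1 = 651.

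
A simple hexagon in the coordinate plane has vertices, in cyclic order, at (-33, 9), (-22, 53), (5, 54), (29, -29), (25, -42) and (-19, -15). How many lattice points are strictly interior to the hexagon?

3516

Using the shoelace formula, 2A = |((-33)·53 − (-22)·9) + ((-22)·54 − 5·53) + (5·(-29) − 29·54) + (29·(-42) − 25·(-29)) + (25·(-15) − (-19)·(-42)) + ((-19)·9 − (-33)·(-15))| = 7047, so the area is 3523.5.
Along each edge there are gcd(|Δx|,|Δy|)+1 lattice points, so counting each shared vertex once the boundary has gcd(11,44) + gcd(27,1) + gcd(24,83) + gcd(4,13) + gcd(44,27) + gcd(14,24) = 11+1+1+1+1+2 = 17.
Pick's theorem gives I = A − B/2 + 1 = 3523.5 − 17/2 + 1 = 3516.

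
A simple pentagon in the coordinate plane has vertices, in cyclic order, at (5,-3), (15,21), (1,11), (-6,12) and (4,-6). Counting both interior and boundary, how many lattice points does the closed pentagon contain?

194

The shoelace formula gives twice the area as |[5·21 − 15·(-3)] + [15·11 − 1·21] + [1·12 − (-6)·11] + [(-6)·(-6) − 4·12] + [4·(-3) − 5·(-6)]| = 378, so the area is 189.
The number of boundary lattice points is Σ gcd(|Δx|,|Δy|) = gcd(10,24) + gcd(14,10) + gcd(7,1) + gcd(10,18) + gcd(1,3) = 2+2+1+2+1 = 8.
Pick's theorem gives I = A − B/2 + 1 = 189 − 8/2 + 1 = 186, so the closed region contains I + B = 186 + 8 = 194 lattice points.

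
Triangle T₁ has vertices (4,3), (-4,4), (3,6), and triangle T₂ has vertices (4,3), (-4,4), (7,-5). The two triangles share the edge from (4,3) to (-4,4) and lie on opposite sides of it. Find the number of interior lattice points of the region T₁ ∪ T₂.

41

The union is the simple quadrilateral with vertices (4,3), (3,6), (-4,4), (7,-5) in order.
Using the shoelace formula, 2A = |(4·6 − 3·3) + (3·4 − (-4)·6) + ((-4)·(-5) − 7·4) + (7·3 − 4·(-5))| = 84, so the area is 42.
The number of boundary lattice points is Σ gcd(|Δx|,|Δy|) = gcd(1,3) + gcd(7,2) + gcd(11,9) + gcd(3,8) = 1+1+1+1 = 4.
By Pick's theorem I = A − B/2 + 1 = 42 − 4/2 + 1 = 41.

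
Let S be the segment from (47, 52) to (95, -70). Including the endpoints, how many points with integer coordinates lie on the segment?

The number of lattice points on a segment between lattice points is gcd(|Δx|,|Δy|) + 1 = gcd(48,122) + 1 = 2 + 1 = 3.

3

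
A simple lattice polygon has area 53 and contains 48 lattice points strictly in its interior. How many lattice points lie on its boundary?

Pick's theorem gives A = I + B/2 − 1, so B = 2(A − I + 1) = 2(53 − 48 + 1) = 12.

12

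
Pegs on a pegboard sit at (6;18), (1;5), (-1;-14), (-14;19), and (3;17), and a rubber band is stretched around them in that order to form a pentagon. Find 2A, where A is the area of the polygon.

Using the shoelace formula, 2A = |(6·5 − 1·18) + (1·(-14) − (-1)·5) + ((-1)·19 − (-14)·(-14)) + ((-14)·17 − 3·19) + (3·18 − 6·17)| = 555, so the area is 277.5.

555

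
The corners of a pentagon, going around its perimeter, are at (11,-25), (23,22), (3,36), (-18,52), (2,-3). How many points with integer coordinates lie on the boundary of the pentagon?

10

Along each edge there are gcd(|Δx|,|Δy|)+1 lattice points, so counting each shared vertex once the boundary has gcd(12,47) + gcd(20,14) + gcd(21,16) + gcd(20,55) + gcd(9,22) = 1+2+1+5+1 = 10.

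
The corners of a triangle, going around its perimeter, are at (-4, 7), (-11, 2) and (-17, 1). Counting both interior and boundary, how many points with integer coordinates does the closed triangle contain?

The shoelace formula gives twice the area as |[(-4)·2 − (-11)·7] + [(-11)·1 − (-17)·2] + [(-17)·7 − (-4)·1]| = 23, so the area is 11.5.
The number of boundary lattice points is Σ gcd(|Δx|,|Δy|) = gcd(7,5) + gcd(6,1) + gcd(13,6) = 1+1+1 = 3.
Pick's theorem gives I = A − B/2 + 1 = 11.5 − 3/2 + 1 = 11, so the closed region contains I + B = 11 + 3 = 14 lattice points.

14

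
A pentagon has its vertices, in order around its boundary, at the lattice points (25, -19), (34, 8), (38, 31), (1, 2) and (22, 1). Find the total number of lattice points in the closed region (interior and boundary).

585

Using the shoelace formula, 2A = |[25·8 − 34·(-19)] + [34·31 − 38·8] + [38·2 − 1·31] + [1·1 − 22·2] + [22·(-19) − 25·1]| = 1155, so the area is 577.5.
Along each edge there are gcd(|Δx|,|Δy|)+1 lattice points, so counting each shared vertex once the boundary has gcd(9,27) + gcd(4,23) + gcd(37,29) + gcd(21,1) + gcd(3,20) = 9+1+1+1+1 = 13.
Pick's theorem gives I = A − B/2 + 1 = 577.5 − 13/2 + 1 = 572, so the closed region contains I + B = 572 + 13 = 585 lattice points.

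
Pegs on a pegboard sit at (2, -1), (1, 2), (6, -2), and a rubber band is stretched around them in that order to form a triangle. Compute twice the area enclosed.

By the shoelace formula, twice the signed area is |[2·2 − 1·(-1)] + [1·(-2) − 6·2] + [6·(-1) − 2·(-2)]| = 11, so the area is 5.5.

11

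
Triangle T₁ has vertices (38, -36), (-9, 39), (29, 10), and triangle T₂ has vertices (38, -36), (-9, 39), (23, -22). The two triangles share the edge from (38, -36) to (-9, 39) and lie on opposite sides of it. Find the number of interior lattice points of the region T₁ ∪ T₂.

976

The union is the simple quadrilateral with vertices (38, -36), (29, 10), (-9, 39), (23, -22) in order.
The shoelace formula gives twice the area as |[38·10 − 29·(-36)] + [29·39 − (-9)·10] + [(-9)·(-22) − 23·39] + [23·(-36) − 38·(-22)]| = 1954, so the area is 977.
Along each edge there are gcd(|Δx|,|Δy|)+1 lattice points, so counting each shared vertex once the boundary has gcd(9,46) + gcd(38,29) + gcd(32,61) + gcd(15,14) = 1+1+1+1 = 4.
By Pick's theorem I = A − B/2 + 1 = 977 − 4/2 + 1 = 976.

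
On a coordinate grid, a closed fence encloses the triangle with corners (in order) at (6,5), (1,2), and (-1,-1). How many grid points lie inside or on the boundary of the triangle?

7

By the shoelace formula, twice the signed area is |[6·2 − 1·5] + [1·(-1) − (-1)·2] + [(-1)·5 − 6·(-1)]| = 9, so the area is 4.5.
The number of boundary lattice points is Σ gcd(|Δx|,|Δy|) = gcd(5,3) + gcd(2,3) + gcd(7,6) = 1+1+1 = 3.
Pick's theorem gives I = A − B/2 + 1 = 4.5 − 3/2 + 1 = 4, so the closed region contains I + B = 4 + 3 = 7 lattice points.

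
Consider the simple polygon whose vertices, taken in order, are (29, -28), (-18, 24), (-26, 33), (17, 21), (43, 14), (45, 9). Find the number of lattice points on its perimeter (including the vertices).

Summing gcd(|Δx|,|Δy|) over the edges gives the boundary count: gcd(47,52) + gcd(8,9) + gcd(43,12) + gcd(26,7) + gcd(2,5) + gcd(16,37) = 1+1+1+1+1+1 = 6.

6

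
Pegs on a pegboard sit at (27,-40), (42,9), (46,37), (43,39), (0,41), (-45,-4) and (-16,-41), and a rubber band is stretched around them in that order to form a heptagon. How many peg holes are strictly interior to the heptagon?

5175

The shoelace formula gives twice the area as |(27·9 − 42·(-40)) + (42·37 − 46·9) + (46·39 − 43·37) + (43·41 − 0·39) + (0·(-4) − (-45)·41) + ((-45)·(-41) − (-16)·(-4)) + ((-16)·(-40) − 27·(-41))| = 10402, so the area is 5201.
Along each edge there are gcd(|Δx|,|Δy|)+1 lattice points, so counting each shared vertex once the boundary has gcd(15,49) + gcd(4,28) + gcd(3,2) + gcd(43,2) + gcd(45,45) + gcd(29,37) + gcd(43,1) = 1+4+1+1+45+1+1 = 54.
By Pick's theorem A = I + B/2 − 1, so I = 5201 − 54/2 + 1 = 5175.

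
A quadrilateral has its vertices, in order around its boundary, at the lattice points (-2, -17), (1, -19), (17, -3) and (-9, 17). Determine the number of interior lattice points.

403

By the shoelace formula, twice the signed area is |((-2)·(-19) − 1·(-17)) + (1·(-3) − 17·(-19)) + (17·17 − (-9)·(-3)) + ((-9)·(-17) − (-2)·17)| = 824, so the area is 412.
Summing gcd(|Δx|,|Δy|) over the edges gives the boundary count: gcd(3,2) + gcd(16,16) + gcd(26,20) + gcd(7,34) = 1+16+2+1 = 20.
Pick's theorem gives I = A − B/2 + 1 = 412 − 20/2 + 1 = 403.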